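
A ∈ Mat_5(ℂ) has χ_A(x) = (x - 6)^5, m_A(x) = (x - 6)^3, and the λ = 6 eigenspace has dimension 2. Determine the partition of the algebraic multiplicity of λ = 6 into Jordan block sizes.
Block sizes for λ = 6: [3, 2]

Step 1 — from the characteristic polynomial, algebraic multiplicity of λ = 6 is 5. From dim ker(A − (6)·I) = 2, there are exactly 2 Jordan blocks for λ = 6.
Step 2 — from the minimal polynomial, the factor (x − 6)^3 tells us the largest block for λ = 6 has size 3.
Step 3 — with total size 5, 2 blocks, and largest block 3, the block sizes (in nonincreasing order) are [3, 2].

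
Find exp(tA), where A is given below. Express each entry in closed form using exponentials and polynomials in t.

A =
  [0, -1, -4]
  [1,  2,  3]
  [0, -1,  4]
e^{tA} =
  [3*t^2*exp(2*t)/2 - 2*t*exp(2*t) + exp(2*t), 3*t^2*exp(2*t) - t*exp(2*t), -3*t^2*exp(2*t)/2 - 4*t*exp(2*t)]
  [-t^2*exp(2*t) + t*exp(2*t), -2*t^2*exp(2*t) + exp(2*t), t^2*exp(2*t) + 3*t*exp(2*t)]
  [-t^2*exp(2*t)/2, -t^2*exp(2*t) - t*exp(2*t), t^2*exp(2*t)/2 + 2*t*exp(2*t) + exp(2*t)]

Strategy: write A = P · J · P⁻¹ where J is a Jordan canonical form, so e^{tA} = P · e^{tJ} · P⁻¹, and e^{tJ} can be computed block-by-block.

A has Jordan form
J =
  [2, 1, 0]
  [0, 2, 1]
  [0, 0, 2]
(up to reordering of blocks).

Per-block formulas:
  For a 3×3 Jordan block J_3(2): exp(t · J_3(2)) = e^(2t)·(I + t·N + (t^2/2)·N^2), where N is the 3×3 nilpotent shift.

After assembling e^{tJ} and conjugating by P, we get:

e^{tA} =
  [3*t^2*exp(2*t)/2 - 2*t*exp(2*t) + exp(2*t), 3*t^2*exp(2*t) - t*exp(2*t), -3*t^2*exp(2*t)/2 - 4*t*exp(2*t)]
  [-t^2*exp(2*t) + t*exp(2*t), -2*t^2*exp(2*t) + exp(2*t), t^2*exp(2*t) + 3*t*exp(2*t)]
  [-t^2*exp(2*t)/2, -t^2*exp(2*t) - t*exp(2*t), t^2*exp(2*t)/2 + 2*t*exp(2*t) + exp(2*t)]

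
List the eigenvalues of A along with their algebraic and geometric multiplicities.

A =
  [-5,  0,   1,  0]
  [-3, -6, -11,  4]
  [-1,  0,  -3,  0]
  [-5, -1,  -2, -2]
λ = -4: alg = 4, geom = 2

Step 1 — factor the characteristic polynomial to read off the algebraic multiplicities:
  χ_A(x) = (x + 4)^4

Step 2 — compute geometric multiplicities via the rank-nullity identity g(λ) = n − rank(A − λI):
  rank(A − (-4)·I) = 2, so dim ker(A − (-4)·I) = n − 2 = 2

Summary:
  λ = -4: algebraic multiplicity = 4, geometric multiplicity = 2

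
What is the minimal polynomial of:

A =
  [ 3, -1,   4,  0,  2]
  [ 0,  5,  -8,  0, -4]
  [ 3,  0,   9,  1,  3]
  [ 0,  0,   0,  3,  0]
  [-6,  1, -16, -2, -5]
x^2 - 6*x + 9

The characteristic polynomial is χ_A(x) = (x - 3)^5, so the eigenvalues are known. The minimal polynomial is
  m_A(x) = Π_λ (x − λ)^{k_λ}
where k_λ is the size of the *largest* Jordan block for λ (equivalently, the smallest k with (A − λI)^k v = 0 for every generalised eigenvector v of λ).

  λ = 3: largest Jordan block has size 2, contributing (x − 3)^2

So m_A(x) = (x - 3)^2 = x^2 - 6*x + 9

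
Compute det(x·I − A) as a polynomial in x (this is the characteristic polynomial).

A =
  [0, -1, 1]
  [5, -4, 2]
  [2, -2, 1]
x^3 + 3*x^2 + 3*x + 1

Expanding det(x·I − A) (e.g. by cofactor expansion or by noting that A is similar to its Jordan form J, which has the same characteristic polynomial as A) gives
  χ_A(x) = x^3 + 3*x^2 + 3*x + 1
which factors as (x + 1)^3. The eigenvalues (with algebraic multiplicities) are λ = -1 with multiplicity 3.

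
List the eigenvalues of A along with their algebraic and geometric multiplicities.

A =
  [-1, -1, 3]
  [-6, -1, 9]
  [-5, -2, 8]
λ = 2: alg = 3, geom = 1

Step 1 — factor the characteristic polynomial to read off the algebraic multiplicities:
  χ_A(x) = (x - 2)^3

Step 2 — compute geometric multiplicities via the rank-nullity identity g(λ) = n − rank(A − λI):
  rank(A − (2)·I) = 2, so dim ker(A − (2)·I) = n − 2 = 1

Summary:
  λ = 2: algebraic multiplicity = 3, geometric multiplicity = 1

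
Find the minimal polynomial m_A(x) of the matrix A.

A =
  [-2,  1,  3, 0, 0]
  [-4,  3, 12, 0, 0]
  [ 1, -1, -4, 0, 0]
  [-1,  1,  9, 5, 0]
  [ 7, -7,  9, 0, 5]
x^3 - 3*x^2 - 9*x - 5

The characteristic polynomial is χ_A(x) = (x - 5)^2*(x + 1)^3, so the eigenvalues are known. The minimal polynomial is
  m_A(x) = Π_λ (x − λ)^{k_λ}
where k_λ is the size of the *largest* Jordan block for λ (equivalently, the smallest k with (A − λI)^k v = 0 for every generalised eigenvector v of λ).

  λ = -1: largest Jordan block has size 2, contributing (x + 1)^2
  λ = 5: largest Jordan block has size 1, contributing (x − 5)

So m_A(x) = (x - 5)*(x + 1)^2 = x^3 - 3*x^2 - 9*x - 5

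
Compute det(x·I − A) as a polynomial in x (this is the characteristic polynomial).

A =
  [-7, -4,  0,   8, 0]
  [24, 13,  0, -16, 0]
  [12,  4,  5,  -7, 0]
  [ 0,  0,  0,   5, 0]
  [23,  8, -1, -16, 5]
x^5 - 21*x^4 + 170*x^3 - 650*x^2 + 1125*x - 625

Expanding det(x·I − A) (e.g. by cofactor expansion or by noting that A is similar to its Jordan form J, which has the same characteristic polynomial as A) gives
  χ_A(x) = x^5 - 21*x^4 + 170*x^3 - 650*x^2 + 1125*x - 625
which factors as (x - 5)^4*(x - 1). The eigenvalues (with algebraic multiplicities) are λ = 1 with multiplicity 1, λ = 5 with multiplicity 4.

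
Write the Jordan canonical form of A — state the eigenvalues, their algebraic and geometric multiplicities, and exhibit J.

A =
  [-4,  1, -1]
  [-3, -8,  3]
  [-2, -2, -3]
J_2(-5) ⊕ J_1(-5)

The characteristic polynomial is
  det(x·I − A) = x^3 + 15*x^2 + 75*x + 125 = (x + 5)^3

Eigenvalues and multiplicities (the geometric multiplicity of λ is n − rank(A − λI), which equals the number of Jordan blocks for λ):
  λ = -5: algebraic multiplicity = 3, geometric multiplicity = 2

Determining the block sizes for each eigenvalue:
  λ = -5: 2 blocks summing to 3 forces exactly one block of size 2 and the rest size 1 → block sizes [2, 1]

Assembling the blocks gives a Jordan form
J =
  [-5,  1,  0]
  [ 0, -5,  0]
  [ 0,  0, -5]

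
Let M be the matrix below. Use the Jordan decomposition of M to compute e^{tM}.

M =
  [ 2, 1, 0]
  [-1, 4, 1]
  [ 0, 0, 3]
e^{tM} =
  [-t*exp(3*t) + exp(3*t), t*exp(3*t), t^2*exp(3*t)/2]
  [-t*exp(3*t), t*exp(3*t) + exp(3*t), t^2*exp(3*t)/2 + t*exp(3*t)]
  [0, 0, exp(3*t)]

Strategy: write M = P · J · P⁻¹ where J is a Jordan canonical form, so e^{tM} = P · e^{tJ} · P⁻¹, and e^{tJ} can be computed block-by-block.

M has Jordan form
J =
  [3, 1, 0]
  [0, 3, 1]
  [0, 0, 3]
(up to reordering of blocks).

Per-block formulas:
  For a 3×3 Jordan block J_3(3): exp(t · J_3(3)) = e^(3t)·(I + t·N + (t^2/2)·N^2), where N is the 3×3 nilpotent shift.

After assembling e^{tJ} and conjugating by P, we get:

e^{tM} =
  [-t*exp(3*t) + exp(3*t), t*exp(3*t), t^2*exp(3*t)/2]
  [-t*exp(3*t), t*exp(3*t) + exp(3*t), t^2*exp(3*t)/2 + t*exp(3*t)]
  [0, 0, exp(3*t)]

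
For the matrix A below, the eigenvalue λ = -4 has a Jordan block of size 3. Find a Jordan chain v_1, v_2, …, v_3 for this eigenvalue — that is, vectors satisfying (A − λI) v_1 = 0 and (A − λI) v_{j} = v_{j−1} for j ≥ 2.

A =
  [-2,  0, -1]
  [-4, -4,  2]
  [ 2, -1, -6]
A Jordan chain for λ = -4 of length 3:
v_1 = (2, -4, 4)ᵀ
v_2 = (2, -4, 2)ᵀ
v_3 = (1, 0, 0)ᵀ

Let N = A − (-4)·I. We want v_3 with N^3 v_3 = 0 but N^2 v_3 ≠ 0; then v_{j-1} := N · v_j for j = 3, …, 2.

Pick v_3 = (1, 0, 0)ᵀ.
Then v_2 = N · v_3 = (2, -4, 2)ᵀ.
Then v_1 = N · v_2 = (2, -4, 4)ᵀ.

Sanity check: (A − (-4)·I) v_1 = (0, 0, 0)ᵀ = 0. ✓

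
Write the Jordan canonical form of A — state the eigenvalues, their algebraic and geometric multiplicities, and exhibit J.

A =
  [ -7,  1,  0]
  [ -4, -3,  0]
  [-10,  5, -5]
J_2(-5) ⊕ J_1(-5)

The characteristic polynomial is
  det(x·I − A) = x^3 + 15*x^2 + 75*x + 125 = (x + 5)^3

Eigenvalues and multiplicities (the geometric multiplicity of λ is n − rank(A − λI), which equals the number of Jordan blocks for λ):
  λ = -5: algebraic multiplicity = 3, geometric multiplicity = 2

Determining the block sizes for each eigenvalue:
  λ = -5: 2 blocks summing to 3 forces exactly one block of size 2 and the rest size 1 → block sizes [2, 1]

Assembling the blocks gives a Jordan form
J =
  [-5,  1,  0]
  [ 0, -5,  0]
  [ 0,  0, -5]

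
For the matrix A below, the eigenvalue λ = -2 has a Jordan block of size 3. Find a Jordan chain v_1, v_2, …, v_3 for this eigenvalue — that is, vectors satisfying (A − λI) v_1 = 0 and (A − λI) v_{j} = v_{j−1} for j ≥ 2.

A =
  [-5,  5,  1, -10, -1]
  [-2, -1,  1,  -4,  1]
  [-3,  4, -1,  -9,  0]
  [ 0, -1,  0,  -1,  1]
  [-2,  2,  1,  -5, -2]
A Jordan chain for λ = -2 of length 3:
v_1 = (-2, -1, -2, 0, -1)ᵀ
v_2 = (-3, -2, -3, 0, -2)ᵀ
v_3 = (1, 0, 0, 0, 0)ᵀ

Let N = A − (-2)·I. We want v_3 with N^3 v_3 = 0 but N^2 v_3 ≠ 0; then v_{j-1} := N · v_j for j = 3, …, 2.

Pick v_3 = (1, 0, 0, 0, 0)ᵀ.
Then v_2 = N · v_3 = (-3, -2, -3, 0, -2)ᵀ.
Then v_1 = N · v_2 = (-2, -1, -2, 0, -1)ᵀ.

Sanity check: (A − (-2)·I) v_1 = (0, 0, 0, 0, 0)ᵀ = 0. ✓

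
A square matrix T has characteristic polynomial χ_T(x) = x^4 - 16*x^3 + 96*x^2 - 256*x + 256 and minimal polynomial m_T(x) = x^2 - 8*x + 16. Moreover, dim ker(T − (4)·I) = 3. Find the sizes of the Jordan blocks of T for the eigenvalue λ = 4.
Block sizes for λ = 4: [2, 1, 1]

Step 1 — from the characteristic polynomial, algebraic multiplicity of λ = 4 is 4. From dim ker(T − (4)·I) = 3, there are exactly 3 Jordan blocks for λ = 4.
Step 2 — from the minimal polynomial, the factor (x − 4)^2 tells us the largest block for λ = 4 has size 2.
Step 3 — with total size 4, 3 blocks, and largest block 2, the block sizes (in nonincreasing order) are [2, 1, 1].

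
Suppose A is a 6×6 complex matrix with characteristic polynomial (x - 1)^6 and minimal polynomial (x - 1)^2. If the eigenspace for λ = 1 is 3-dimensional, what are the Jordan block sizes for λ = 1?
Block sizes for λ = 1: [2, 2, 2]

Step 1 — from the characteristic polynomial, algebraic multiplicity of λ = 1 is 6. From dim ker(A − (1)·I) = 3, there are exactly 3 Jordan blocks for λ = 1.
Step 2 — from the minimal polynomial, the factor (x − 1)^2 tells us the largest block for λ = 1 has size 2.
Step 3 — with total size 6, 3 blocks, and largest block 2, the block sizes (in nonincreasing order) are [2, 2, 2].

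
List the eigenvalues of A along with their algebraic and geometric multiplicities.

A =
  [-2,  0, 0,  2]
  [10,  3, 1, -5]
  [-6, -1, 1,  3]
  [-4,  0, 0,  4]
λ = 0: alg = 1, geom = 1; λ = 2: alg = 3, geom = 2

Step 1 — factor the characteristic polynomial to read off the algebraic multiplicities:
  χ_A(x) = x*(x - 2)^3

Step 2 — compute geometric multiplicities via the rank-nullity identity g(λ) = n − rank(A − λI):
  rank(A − (0)·I) = 3, so dim ker(A − (0)·I) = n − 3 = 1
  rank(A − (2)·I) = 2, so dim ker(A − (2)·I) = n − 2 = 2

Summary:
  λ = 0: algebraic multiplicity = 1, geometric multiplicity = 1
  λ = 2: algebraic multiplicity = 3, geometric multiplicity = 2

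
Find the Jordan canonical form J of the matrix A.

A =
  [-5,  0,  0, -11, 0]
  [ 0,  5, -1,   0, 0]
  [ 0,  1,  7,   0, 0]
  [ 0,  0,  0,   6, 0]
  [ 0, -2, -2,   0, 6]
J_1(-5) ⊕ J_2(6) ⊕ J_1(6) ⊕ J_1(6)

The characteristic polynomial is
  det(x·I − A) = x^5 - 19*x^4 + 96*x^3 + 216*x^2 - 3024*x + 6480 = (x - 6)^4*(x + 5)

Eigenvalues and multiplicities (the geometric multiplicity of λ is n − rank(A − λI), which equals the number of Jordan blocks for λ):
  λ = -5: algebraic multiplicity = 1, geometric multiplicity = 1
  λ = 6: algebraic multiplicity = 4, geometric multiplicity = 3

Determining the block sizes for each eigenvalue:
  λ = -5: one block (gm = 1), so the single block has size am = 1 → block sizes [1]
  λ = 6: 3 blocks summing to 4 forces exactly one block of size 2 and the rest size 1 → block sizes [2, 1, 1]

Assembling the blocks gives a Jordan form
J =
  [-5, 0, 0, 0, 0]
  [ 0, 6, 1, 0, 0]
  [ 0, 0, 6, 0, 0]
  [ 0, 0, 0, 6, 0]
  [ 0, 0, 0, 0, 6]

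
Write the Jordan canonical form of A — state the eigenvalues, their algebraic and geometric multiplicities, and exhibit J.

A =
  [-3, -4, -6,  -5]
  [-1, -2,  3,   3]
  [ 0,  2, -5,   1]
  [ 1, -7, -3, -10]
J_3(-5) ⊕ J_1(-5)

The characteristic polynomial is
  det(x·I − A) = x^4 + 20*x^3 + 150*x^2 + 500*x + 625 = (x + 5)^4

Eigenvalues and multiplicities (the geometric multiplicity of λ is n − rank(A − λI), which equals the number of Jordan blocks for λ):
  λ = -5: algebraic multiplicity = 4, geometric multiplicity = 2

Determining the block sizes for each eigenvalue:
  λ = -5: with am = 4 and gm = 2, the partition is not yet determined (e.g. several partitions of 4 into 2 parts exist). Let N = A − (-5)·I. Computing rank(N^1) = 2, rank(N^2) = 1, rank(N^3) = 0; the number of blocks of size ≥ j is rank(N^{j−1}) − rank(N^j), giving [2, 1, 1]. So we have 1 block(s) of size 3, 1 block(s) of size 1 → block sizes [3, 1]

Assembling the blocks gives a Jordan form
J =
  [-5,  1,  0,  0]
  [ 0, -5,  1,  0]
  [ 0,  0, -5,  0]
  [ 0,  0,  0, -5]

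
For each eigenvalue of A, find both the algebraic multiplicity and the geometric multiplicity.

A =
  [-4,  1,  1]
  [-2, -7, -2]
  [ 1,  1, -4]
λ = -5: alg = 3, geom = 2

Step 1 — factor the characteristic polynomial to read off the algebraic multiplicities:
  χ_A(x) = (x + 5)^3

Step 2 — compute geometric multiplicities via the rank-nullity identity g(λ) = n − rank(A − λI):
  rank(A − (-5)·I) = 1, so dim ker(A − (-5)·I) = n − 1 = 2

Summary:
  λ = -5: algebraic multiplicity = 3, geometric multiplicity = 2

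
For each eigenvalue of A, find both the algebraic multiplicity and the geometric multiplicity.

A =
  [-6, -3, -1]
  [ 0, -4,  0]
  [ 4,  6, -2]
λ = -4: alg = 3, geom = 2

Step 1 — factor the characteristic polynomial to read off the algebraic multiplicities:
  χ_A(x) = (x + 4)^3

Step 2 — compute geometric multiplicities via the rank-nullity identity g(λ) = n − rank(A − λI):
  rank(A − (-4)·I) = 1, so dim ker(A − (-4)·I) = n − 1 = 2

Summary:
  λ = -4: algebraic multiplicity = 3, geometric multiplicity = 2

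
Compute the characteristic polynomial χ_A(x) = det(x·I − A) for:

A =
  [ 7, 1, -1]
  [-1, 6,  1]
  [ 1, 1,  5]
x^3 - 18*x^2 + 108*x - 216

Expanding det(x·I − A) (e.g. by cofactor expansion or by noting that A is similar to its Jordan form J, which has the same characteristic polynomial as A) gives
  χ_A(x) = x^3 - 18*x^2 + 108*x - 216
which factors as (x - 6)^3. The eigenvalues (with algebraic multiplicities) are λ = 6 with multiplicity 3.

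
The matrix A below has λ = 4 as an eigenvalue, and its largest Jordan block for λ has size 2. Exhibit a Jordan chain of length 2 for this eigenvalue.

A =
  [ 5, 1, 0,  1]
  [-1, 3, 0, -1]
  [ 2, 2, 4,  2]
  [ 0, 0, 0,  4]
A Jordan chain for λ = 4 of length 2:
v_1 = (1, -1, 2, 0)ᵀ
v_2 = (1, 0, 0, 0)ᵀ

Let N = A − (4)·I. We want v_2 with N^2 v_2 = 0 but N^1 v_2 ≠ 0; then v_{j-1} := N · v_j for j = 2, …, 2.

Pick v_2 = (1, 0, 0, 0)ᵀ.
Then v_1 = N · v_2 = (1, -1, 2, 0)ᵀ.

Sanity check: (A − (4)·I) v_1 = (0, 0, 0, 0)ᵀ = 0. ✓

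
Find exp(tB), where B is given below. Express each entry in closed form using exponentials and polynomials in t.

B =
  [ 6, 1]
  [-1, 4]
e^{tB} =
  [t*exp(5*t) + exp(5*t), t*exp(5*t)]
  [-t*exp(5*t), -t*exp(5*t) + exp(5*t)]

Strategy: write B = P · J · P⁻¹ where J is a Jordan canonical form, so e^{tB} = P · e^{tJ} · P⁻¹, and e^{tJ} can be computed block-by-block.

B has Jordan form
J =
  [5, 1]
  [0, 5]
(up to reordering of blocks).

Per-block formulas:
  For a 2×2 Jordan block J_2(5): exp(t · J_2(5)) = e^(5t)·(I + t·N), where N is the 2×2 nilpotent shift.

After assembling e^{tJ} and conjugating by P, we get:

e^{tB} =
  [t*exp(5*t) + exp(5*t), t*exp(5*t)]
  [-t*exp(5*t), -t*exp(5*t) + exp(5*t)]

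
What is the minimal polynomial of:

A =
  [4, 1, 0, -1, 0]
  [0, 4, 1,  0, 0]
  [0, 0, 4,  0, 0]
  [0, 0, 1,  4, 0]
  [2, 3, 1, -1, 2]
x^3 - 10*x^2 + 32*x - 32

The characteristic polynomial is χ_A(x) = (x - 4)^4*(x - 2), so the eigenvalues are known. The minimal polynomial is
  m_A(x) = Π_λ (x − λ)^{k_λ}
where k_λ is the size of the *largest* Jordan block for λ (equivalently, the smallest k with (A − λI)^k v = 0 for every generalised eigenvector v of λ).

  λ = 2: largest Jordan block has size 1, contributing (x − 2)
  λ = 4: largest Jordan block has size 2, contributing (x − 4)^2

So m_A(x) = (x - 4)^2*(x - 2) = x^3 - 10*x^2 + 32*x - 32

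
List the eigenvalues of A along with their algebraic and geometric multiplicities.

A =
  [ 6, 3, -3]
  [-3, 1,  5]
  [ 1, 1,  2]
λ = 3: alg = 3, geom = 1

Step 1 — factor the characteristic polynomial to read off the algebraic multiplicities:
  χ_A(x) = (x - 3)^3

Step 2 — compute geometric multiplicities via the rank-nullity identity g(λ) = n − rank(A − λI):
  rank(A − (3)·I) = 2, so dim ker(A − (3)·I) = n − 2 = 1

Summary:
  λ = 3: algebraic multiplicity = 3, geometric multiplicity = 1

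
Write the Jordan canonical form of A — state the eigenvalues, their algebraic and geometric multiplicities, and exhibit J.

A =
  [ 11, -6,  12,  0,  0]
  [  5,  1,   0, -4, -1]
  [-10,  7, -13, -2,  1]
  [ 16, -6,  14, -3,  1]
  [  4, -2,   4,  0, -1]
J_3(-1) ⊕ J_2(-1)

The characteristic polynomial is
  det(x·I − A) = x^5 + 5*x^4 + 10*x^3 + 10*x^2 + 5*x + 1 = (x + 1)^5

Eigenvalues and multiplicities (the geometric multiplicity of λ is n − rank(A − λI), which equals the number of Jordan blocks for λ):
  λ = -1: algebraic multiplicity = 5, geometric multiplicity = 2

Determining the block sizes for each eigenvalue:
  λ = -1: with am = 5 and gm = 2, the partition is not yet determined (e.g. several partitions of 5 into 2 parts exist). Let N = A − (-1)·I. Computing rank(N^1) = 3, rank(N^2) = 1, rank(N^3) = 0; the number of blocks of size ≥ j is rank(N^{j−1}) − rank(N^j), giving [2, 2, 1]. So we have 1 block(s) of size 3, 1 block(s) of size 2 → block sizes [3, 2]

Assembling the blocks gives a Jordan form
J =
  [-1,  1,  0,  0,  0]
  [ 0, -1,  1,  0,  0]
  [ 0,  0, -1,  0,  0]
  [ 0,  0,  0, -1,  1]
  [ 0,  0,  0,  0, -1]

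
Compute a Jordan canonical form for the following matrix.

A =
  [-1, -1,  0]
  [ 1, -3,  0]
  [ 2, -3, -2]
J_3(-2)

The characteristic polynomial is
  det(x·I − A) = x^3 + 6*x^2 + 12*x + 8 = (x + 2)^3

Eigenvalues and multiplicities (the geometric multiplicity of λ is n − rank(A − λI), which equals the number of Jordan blocks for λ):
  λ = -2: algebraic multiplicity = 3, geometric multiplicity = 1

Determining the block sizes for each eigenvalue:
  λ = -2: one block (gm = 1), so the single block has size am = 3 → block sizes [3]

Assembling the blocks gives a Jordan form
J =
  [-2,  1,  0]
  [ 0, -2,  1]
  [ 0,  0, -2]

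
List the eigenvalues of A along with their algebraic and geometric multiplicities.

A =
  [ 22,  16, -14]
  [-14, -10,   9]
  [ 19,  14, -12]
λ = 0: alg = 3, geom = 1

Step 1 — factor the characteristic polynomial to read off the algebraic multiplicities:
  χ_A(x) = x^3

Step 2 — compute geometric multiplicities via the rank-nullity identity g(λ) = n − rank(A − λI):
  rank(A − (0)·I) = 2, so dim ker(A − (0)·I) = n − 2 = 1

Summary:
  λ = 0: algebraic multiplicity = 3, geometric multiplicity = 1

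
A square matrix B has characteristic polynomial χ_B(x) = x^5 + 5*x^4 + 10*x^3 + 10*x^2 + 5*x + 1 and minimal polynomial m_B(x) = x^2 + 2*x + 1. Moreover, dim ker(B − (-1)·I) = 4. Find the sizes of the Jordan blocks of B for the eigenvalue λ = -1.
Block sizes for λ = -1: [2, 1, 1, 1]

Step 1 — from the characteristic polynomial, algebraic multiplicity of λ = -1 is 5. From dim ker(B − (-1)·I) = 4, there are exactly 4 Jordan blocks for λ = -1.
Step 2 — from the minimal polynomial, the factor (x + 1)^2 tells us the largest block for λ = -1 has size 2.
Step 3 — with total size 5, 4 blocks, and largest block 2, the block sizes (in nonincreasing order) are [2, 1, 1, 1].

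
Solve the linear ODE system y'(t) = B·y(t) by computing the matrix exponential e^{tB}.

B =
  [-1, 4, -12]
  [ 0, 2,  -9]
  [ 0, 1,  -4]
e^{tB} =
  [exp(-t), 4*t*exp(-t), -12*t*exp(-t)]
  [0, 3*t*exp(-t) + exp(-t), -9*t*exp(-t)]
  [0, t*exp(-t), -3*t*exp(-t) + exp(-t)]

Strategy: write B = P · J · P⁻¹ where J is a Jordan canonical form, so e^{tB} = P · e^{tJ} · P⁻¹, and e^{tJ} can be computed block-by-block.

B has Jordan form
J =
  [-1,  1,  0]
  [ 0, -1,  0]
  [ 0,  0, -1]
(up to reordering of blocks).

Per-block formulas:
  For a 2×2 Jordan block J_2(-1): exp(t · J_2(-1)) = e^(-1t)·(I + t·N), where N is the 2×2 nilpotent shift.
  For a 1×1 block at λ = -1: exp(t · [-1]) = [e^(-1t)].

After assembling e^{tJ} and conjugating by P, we get:

e^{tB} =
  [exp(-t), 4*t*exp(-t), -12*t*exp(-t)]
  [0, 3*t*exp(-t) + exp(-t), -9*t*exp(-t)]
  [0, t*exp(-t), -3*t*exp(-t) + exp(-t)]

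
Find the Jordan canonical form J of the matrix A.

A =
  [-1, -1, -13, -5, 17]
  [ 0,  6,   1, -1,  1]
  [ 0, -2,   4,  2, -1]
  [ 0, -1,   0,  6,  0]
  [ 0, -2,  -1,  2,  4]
J_1(-1) ⊕ J_3(5) ⊕ J_1(5)

The characteristic polynomial is
  det(x·I − A) = x^5 - 19*x^4 + 130*x^3 - 350*x^2 + 125*x + 625 = (x - 5)^4*(x + 1)

Eigenvalues and multiplicities (the geometric multiplicity of λ is n − rank(A − λI), which equals the number of Jordan blocks for λ):
  λ = -1: algebraic multiplicity = 1, geometric multiplicity = 1
  λ = 5: algebraic multiplicity = 4, geometric multiplicity = 2

Determining the block sizes for each eigenvalue:
  λ = -1: one block (gm = 1), so the single block has size am = 1 → block sizes [1]
  λ = 5: with am = 4 and gm = 2, the partition is not yet determined (e.g. several partitions of 4 into 2 parts exist). Let N = A − (5)·I. Computing rank(N^1) = 3, rank(N^2) = 2, rank(N^3) = 1; the number of blocks of size ≥ j is rank(N^{j−1}) − rank(N^j), giving [2, 1, 1]. So we have 1 block(s) of size 3, 1 block(s) of size 1 → block sizes [3, 1]

Assembling the blocks gives a Jordan form
J =
  [-1, 0, 0, 0, 0]
  [ 0, 5, 1, 0, 0]
  [ 0, 0, 5, 1, 0]
  [ 0, 0, 0, 5, 0]
  [ 0, 0, 0, 0, 5]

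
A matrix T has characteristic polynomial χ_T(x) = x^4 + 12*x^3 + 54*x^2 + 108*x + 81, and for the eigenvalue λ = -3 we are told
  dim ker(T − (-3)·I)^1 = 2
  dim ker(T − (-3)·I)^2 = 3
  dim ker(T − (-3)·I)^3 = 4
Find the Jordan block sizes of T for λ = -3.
Block sizes for λ = -3: [3, 1]

From the dimensions of kernels of powers, the number of Jordan blocks of size at least j is d_j − d_{j−1} where d_j = dim ker(N^j) (with d_0 = 0). Computing the differences gives [2, 1, 1].
The number of blocks of size exactly k is (#blocks of size ≥ k) − (#blocks of size ≥ k + 1), so the partition is: 1 block(s) of size 1, 1 block(s) of size 3.
In nonincreasing order the block sizes are [3, 1].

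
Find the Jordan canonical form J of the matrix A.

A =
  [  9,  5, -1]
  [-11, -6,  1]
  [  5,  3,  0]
J_3(1)

The characteristic polynomial is
  det(x·I − A) = x^3 - 3*x^2 + 3*x - 1 = (x - 1)^3

Eigenvalues and multiplicities (the geometric multiplicity of λ is n − rank(A − λI), which equals the number of Jordan blocks for λ):
  λ = 1: algebraic multiplicity = 3, geometric multiplicity = 1

Determining the block sizes for each eigenvalue:
  λ = 1: one block (gm = 1), so the single block has size am = 3 → block sizes [3]

Assembling the blocks gives a Jordan form
J =
  [1, 1, 0]
  [0, 1, 1]
  [0, 0, 1]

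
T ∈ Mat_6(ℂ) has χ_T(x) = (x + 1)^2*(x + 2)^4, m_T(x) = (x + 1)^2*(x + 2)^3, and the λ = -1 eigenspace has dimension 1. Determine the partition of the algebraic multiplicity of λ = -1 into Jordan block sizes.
Block sizes for λ = -1: [2]

Step 1 — from the characteristic polynomial, algebraic multiplicity of λ = -1 is 2. From dim ker(T − (-1)·I) = 1, there are exactly 1 Jordan blocks for λ = -1.
Step 2 — from the minimal polynomial, the factor (x + 1)^2 tells us the largest block for λ = -1 has size 2.
Step 3 — with total size 2, 1 blocks, and largest block 2, the block sizes (in nonincreasing order) are [2].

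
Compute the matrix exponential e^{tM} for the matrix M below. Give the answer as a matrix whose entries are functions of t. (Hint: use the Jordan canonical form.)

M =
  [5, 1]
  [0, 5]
e^{tM} =
  [exp(5*t), t*exp(5*t)]
  [0, exp(5*t)]

Strategy: write M = P · J · P⁻¹ where J is a Jordan canonical form, so e^{tM} = P · e^{tJ} · P⁻¹, and e^{tJ} can be computed block-by-block.

M has Jordan form
J =
  [5, 1]
  [0, 5]
(up to reordering of blocks).

Per-block formulas:
  For a 2×2 Jordan block J_2(5): exp(t · J_2(5)) = e^(5t)·(I + t·N), where N is the 2×2 nilpotent shift.

After assembling e^{tJ} and conjugating by P, we get:

e^{tM} =
  [exp(5*t), t*exp(5*t)]
  [0, exp(5*t)]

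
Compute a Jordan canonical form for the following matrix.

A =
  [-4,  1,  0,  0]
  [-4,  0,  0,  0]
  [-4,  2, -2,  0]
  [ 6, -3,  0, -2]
J_2(-2) ⊕ J_1(-2) ⊕ J_1(-2)

The characteristic polynomial is
  det(x·I − A) = x^4 + 8*x^3 + 24*x^2 + 32*x + 16 = (x + 2)^4

Eigenvalues and multiplicities (the geometric multiplicity of λ is n − rank(A − λI), which equals the number of Jordan blocks for λ):
  λ = -2: algebraic multiplicity = 4, geometric multiplicity = 3

Determining the block sizes for each eigenvalue:
  λ = -2: 3 blocks summing to 4 forces exactly one block of size 2 and the rest size 1 → block sizes [2, 1, 1]

Assembling the blocks gives a Jordan form
J =
  [-2,  1,  0,  0]
  [ 0, -2,  0,  0]
  [ 0,  0, -2,  0]
  [ 0,  0,  0, -2]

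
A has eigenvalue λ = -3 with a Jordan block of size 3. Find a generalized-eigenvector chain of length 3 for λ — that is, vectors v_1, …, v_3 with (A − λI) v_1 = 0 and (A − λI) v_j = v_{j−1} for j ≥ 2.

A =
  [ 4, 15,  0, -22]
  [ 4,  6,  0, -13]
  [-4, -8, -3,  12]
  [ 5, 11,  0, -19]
A Jordan chain for λ = -3 of length 3:
v_1 = (-1, -1, 0, -1)ᵀ
v_2 = (7, 4, -4, 5)ᵀ
v_3 = (1, 0, 0, 0)ᵀ

Let N = A − (-3)·I. We want v_3 with N^3 v_3 = 0 but N^2 v_3 ≠ 0; then v_{j-1} := N · v_j for j = 3, …, 2.

Pick v_3 = (1, 0, 0, 0)ᵀ.
Then v_2 = N · v_3 = (7, 4, -4, 5)ᵀ.
Then v_1 = N · v_2 = (-1, -1, 0, -1)ᵀ.

Sanity check: (A − (-3)·I) v_1 = (0, 0, 0, 0)ᵀ = 0. ✓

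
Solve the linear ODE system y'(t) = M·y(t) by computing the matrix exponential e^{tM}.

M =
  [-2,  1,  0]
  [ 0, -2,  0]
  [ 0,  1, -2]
e^{tM} =
  [exp(-2*t), t*exp(-2*t), 0]
  [0, exp(-2*t), 0]
  [0, t*exp(-2*t), exp(-2*t)]

Strategy: write M = P · J · P⁻¹ where J is a Jordan canonical form, so e^{tM} = P · e^{tJ} · P⁻¹, and e^{tJ} can be computed block-by-block.

M has Jordan form
J =
  [-2,  1,  0]
  [ 0, -2,  0]
  [ 0,  0, -2]
(up to reordering of blocks).

Per-block formulas:
  For a 2×2 Jordan block J_2(-2): exp(t · J_2(-2)) = e^(-2t)·(I + t·N), where N is the 2×2 nilpotent shift.
  For a 1×1 block at λ = -2: exp(t · [-2]) = [e^(-2t)].

After assembling e^{tJ} and conjugating by P, we get:

e^{tM} =
  [exp(-2*t), t*exp(-2*t), 0]
  [0, exp(-2*t), 0]
  [0, t*exp(-2*t), exp(-2*t)]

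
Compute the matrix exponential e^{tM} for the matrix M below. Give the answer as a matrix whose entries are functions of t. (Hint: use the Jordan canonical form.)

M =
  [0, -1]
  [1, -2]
e^{tM} =
  [t*exp(-t) + exp(-t), -t*exp(-t)]
  [t*exp(-t), -t*exp(-t) + exp(-t)]

Strategy: write M = P · J · P⁻¹ where J is a Jordan canonical form, so e^{tM} = P · e^{tJ} · P⁻¹, and e^{tJ} can be computed block-by-block.

M has Jordan form
J =
  [-1,  1]
  [ 0, -1]
(up to reordering of blocks).

Per-block formulas:
  For a 2×2 Jordan block J_2(-1): exp(t · J_2(-1)) = e^(-1t)·(I + t·N), where N is the 2×2 nilpotent shift.

After assembling e^{tJ} and conjugating by P, we get:

e^{tM} =
  [t*exp(-t) + exp(-t), -t*exp(-t)]
  [t*exp(-t), -t*exp(-t) + exp(-t)]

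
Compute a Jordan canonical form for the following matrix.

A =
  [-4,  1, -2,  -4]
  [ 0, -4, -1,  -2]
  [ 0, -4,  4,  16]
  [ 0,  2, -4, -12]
J_3(-4) ⊕ J_1(-4)

The characteristic polynomial is
  det(x·I − A) = x^4 + 16*x^3 + 96*x^2 + 256*x + 256 = (x + 4)^4

Eigenvalues and multiplicities (the geometric multiplicity of λ is n − rank(A − λI), which equals the number of Jordan blocks for λ):
  λ = -4: algebraic multiplicity = 4, geometric multiplicity = 2

Determining the block sizes for each eigenvalue:
  λ = -4: with am = 4 and gm = 2, the partition is not yet determined (e.g. several partitions of 4 into 2 parts exist). Let N = A − (-4)·I. Computing rank(N^1) = 2, rank(N^2) = 1, rank(N^3) = 0; the number of blocks of size ≥ j is rank(N^{j−1}) − rank(N^j), giving [2, 1, 1]. So we have 1 block(s) of size 3, 1 block(s) of size 1 → block sizes [3, 1]

Assembling the blocks gives a Jordan form
J =
  [-4,  1,  0,  0]
  [ 0, -4,  1,  0]
  [ 0,  0, -4,  0]
  [ 0,  0,  0, -4]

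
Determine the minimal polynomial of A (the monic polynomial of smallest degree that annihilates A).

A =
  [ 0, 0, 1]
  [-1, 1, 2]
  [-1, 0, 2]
x^3 - 3*x^2 + 3*x - 1

The characteristic polynomial is χ_A(x) = (x - 1)^3, so the eigenvalues are known. The minimal polynomial is
  m_A(x) = Π_λ (x − λ)^{k_λ}
where k_λ is the size of the *largest* Jordan block for λ (equivalently, the smallest k with (A − λI)^k v = 0 for every generalised eigenvector v of λ).

  λ = 1: largest Jordan block has size 3, contributing (x − 1)^3

So m_A(x) = (x - 1)^3 = x^3 - 3*x^2 + 3*x - 1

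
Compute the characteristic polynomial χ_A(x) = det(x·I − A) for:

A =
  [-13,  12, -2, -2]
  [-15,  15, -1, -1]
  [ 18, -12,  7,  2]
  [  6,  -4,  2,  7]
x^4 - 16*x^3 + 90*x^2 - 200*x + 125

Expanding det(x·I − A) (e.g. by cofactor expansion or by noting that A is similar to its Jordan form J, which has the same characteristic polynomial as A) gives
  χ_A(x) = x^4 - 16*x^3 + 90*x^2 - 200*x + 125
which factors as (x - 5)^3*(x - 1). The eigenvalues (with algebraic multiplicities) are λ = 1 with multiplicity 1, λ = 5 with multiplicity 3.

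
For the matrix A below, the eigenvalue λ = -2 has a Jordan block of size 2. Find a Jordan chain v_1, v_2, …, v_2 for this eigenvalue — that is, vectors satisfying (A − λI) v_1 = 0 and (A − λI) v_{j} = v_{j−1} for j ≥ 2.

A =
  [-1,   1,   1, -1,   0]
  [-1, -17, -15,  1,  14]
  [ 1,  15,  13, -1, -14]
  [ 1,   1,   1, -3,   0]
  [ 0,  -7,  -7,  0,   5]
A Jordan chain for λ = -2 of length 2:
v_1 = (1, -1, 1, 1, 0)ᵀ
v_2 = (1, 0, 0, 0, 0)ᵀ

Let N = A − (-2)·I. We want v_2 with N^2 v_2 = 0 but N^1 v_2 ≠ 0; then v_{j-1} := N · v_j for j = 2, …, 2.

Pick v_2 = (1, 0, 0, 0, 0)ᵀ.
Then v_1 = N · v_2 = (1, -1, 1, 1, 0)ᵀ.

Sanity check: (A − (-2)·I) v_1 = (0, 0, 0, 0, 0)ᵀ = 0. ✓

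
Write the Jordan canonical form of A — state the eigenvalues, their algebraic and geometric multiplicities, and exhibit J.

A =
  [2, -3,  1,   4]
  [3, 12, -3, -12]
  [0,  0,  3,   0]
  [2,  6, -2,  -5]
J_2(3) ⊕ J_1(3) ⊕ J_1(3)

The characteristic polynomial is
  det(x·I − A) = x^4 - 12*x^3 + 54*x^2 - 108*x + 81 = (x - 3)^4

Eigenvalues and multiplicities (the geometric multiplicity of λ is n − rank(A − λI), which equals the number of Jordan blocks for λ):
  λ = 3: algebraic multiplicity = 4, geometric multiplicity = 3

Determining the block sizes for each eigenvalue:
  λ = 3: 3 blocks summing to 4 forces exactly one block of size 2 and the rest size 1 → block sizes [2, 1, 1]

Assembling the blocks gives a Jordan form
J =
  [3, 1, 0, 0]
  [0, 3, 0, 0]
  [0, 0, 3, 0]
  [0, 0, 0, 3]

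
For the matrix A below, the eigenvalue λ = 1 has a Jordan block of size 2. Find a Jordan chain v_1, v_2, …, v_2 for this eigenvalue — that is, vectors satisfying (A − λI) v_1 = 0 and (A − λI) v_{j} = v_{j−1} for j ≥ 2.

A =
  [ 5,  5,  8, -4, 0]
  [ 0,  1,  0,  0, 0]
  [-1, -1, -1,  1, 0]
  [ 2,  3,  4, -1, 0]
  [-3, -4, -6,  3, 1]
A Jordan chain for λ = 1 of length 2:
v_1 = (4, 0, -1, 2, -3)ᵀ
v_2 = (1, 0, 0, 0, 0)ᵀ

Let N = A − (1)·I. We want v_2 with N^2 v_2 = 0 but N^1 v_2 ≠ 0; then v_{j-1} := N · v_j for j = 2, …, 2.

Pick v_2 = (1, 0, 0, 0, 0)ᵀ.
Then v_1 = N · v_2 = (4, 0, -1, 2, -3)ᵀ.

Sanity check: (A − (1)·I) v_1 = (0, 0, 0, 0, 0)ᵀ = 0. ✓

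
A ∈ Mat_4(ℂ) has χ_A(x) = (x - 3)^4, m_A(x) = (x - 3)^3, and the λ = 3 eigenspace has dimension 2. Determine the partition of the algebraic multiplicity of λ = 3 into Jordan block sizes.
Block sizes for λ = 3: [3, 1]

Step 1 — from the characteristic polynomial, algebraic multiplicity of λ = 3 is 4. From dim ker(A − (3)·I) = 2, there are exactly 2 Jordan blocks for λ = 3.
Step 2 — from the minimal polynomial, the factor (x − 3)^3 tells us the largest block for λ = 3 has size 3.
Step 3 — with total size 4, 2 blocks, and largest block 3, the block sizes (in nonincreasing order) are [3, 1].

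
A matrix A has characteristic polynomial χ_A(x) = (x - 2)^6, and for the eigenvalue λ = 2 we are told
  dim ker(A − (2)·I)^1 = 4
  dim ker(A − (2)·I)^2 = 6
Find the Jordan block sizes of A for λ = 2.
Block sizes for λ = 2: [2, 2, 1, 1]

From the dimensions of kernels of powers, the number of Jordan blocks of size at least j is d_j − d_{j−1} where d_j = dim ker(N^j) (with d_0 = 0). Computing the differences gives [4, 2].
The number of blocks of size exactly k is (#blocks of size ≥ k) − (#blocks of size ≥ k + 1), so the partition is: 2 block(s) of size 1, 2 block(s) of size 2.
In nonincreasing order the block sizes are [2, 2, 1, 1].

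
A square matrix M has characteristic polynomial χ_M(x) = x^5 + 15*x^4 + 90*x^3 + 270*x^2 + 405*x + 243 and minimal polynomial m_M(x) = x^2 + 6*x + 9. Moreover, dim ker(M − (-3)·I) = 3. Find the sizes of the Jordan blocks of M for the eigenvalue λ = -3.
Block sizes for λ = -3: [2, 2, 1]

Step 1 — from the characteristic polynomial, algebraic multiplicity of λ = -3 is 5. From dim ker(M − (-3)·I) = 3, there are exactly 3 Jordan blocks for λ = -3.
Step 2 — from the minimal polynomial, the factor (x + 3)^2 tells us the largest block for λ = -3 has size 2.
Step 3 — with total size 5, 3 blocks, and largest block 2, the block sizes (in nonincreasing order) are [2, 2, 1].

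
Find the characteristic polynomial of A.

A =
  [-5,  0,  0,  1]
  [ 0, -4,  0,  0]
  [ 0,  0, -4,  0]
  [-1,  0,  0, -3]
x^4 + 16*x^3 + 96*x^2 + 256*x + 256

Expanding det(x·I − A) (e.g. by cofactor expansion or by noting that A is similar to its Jordan form J, which has the same characteristic polynomial as A) gives
  χ_A(x) = x^4 + 16*x^3 + 96*x^2 + 256*x + 256
which factors as (x + 4)^4. The eigenvalues (with algebraic multiplicities) are λ = -4 with multiplicity 4.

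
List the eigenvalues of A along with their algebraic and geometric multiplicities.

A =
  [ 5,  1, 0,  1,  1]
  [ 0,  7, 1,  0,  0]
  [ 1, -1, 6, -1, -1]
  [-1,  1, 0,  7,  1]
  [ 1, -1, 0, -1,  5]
λ = 6: alg = 5, geom = 3

Step 1 — factor the characteristic polynomial to read off the algebraic multiplicities:
  χ_A(x) = (x - 6)^5

Step 2 — compute geometric multiplicities via the rank-nullity identity g(λ) = n − rank(A − λI):
  rank(A − (6)·I) = 2, so dim ker(A − (6)·I) = n − 2 = 3

Summary:
  λ = 6: algebraic multiplicity = 5, geometric multiplicity = 3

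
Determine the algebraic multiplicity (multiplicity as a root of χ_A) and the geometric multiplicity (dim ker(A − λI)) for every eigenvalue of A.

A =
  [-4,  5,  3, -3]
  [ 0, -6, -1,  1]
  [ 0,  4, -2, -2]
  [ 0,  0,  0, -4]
λ = -4: alg = 4, geom = 2

Step 1 — factor the characteristic polynomial to read off the algebraic multiplicities:
  χ_A(x) = (x + 4)^4

Step 2 — compute geometric multiplicities via the rank-nullity identity g(λ) = n − rank(A − λI):
  rank(A − (-4)·I) = 2, so dim ker(A − (-4)·I) = n − 2 = 2

Summary:
  λ = -4: algebraic multiplicity = 4, geometric multiplicity = 2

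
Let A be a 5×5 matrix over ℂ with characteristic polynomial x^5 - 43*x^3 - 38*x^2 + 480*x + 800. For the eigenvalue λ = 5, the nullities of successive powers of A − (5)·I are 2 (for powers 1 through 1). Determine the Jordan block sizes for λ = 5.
Block sizes for λ = 5: [1, 1]

From the dimensions of kernels of powers, the number of Jordan blocks of size at least j is d_j − d_{j−1} where d_j = dim ker(N^j) (with d_0 = 0). Computing the differences gives [2].
The number of blocks of size exactly k is (#blocks of size ≥ k) − (#blocks of size ≥ k + 1), so the partition is: 2 block(s) of size 1.
In nonincreasing order the block sizes are [1, 1].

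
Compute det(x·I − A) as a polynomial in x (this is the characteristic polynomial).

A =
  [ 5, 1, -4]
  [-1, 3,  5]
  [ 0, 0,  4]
x^3 - 12*x^2 + 48*x - 64

Expanding det(x·I − A) (e.g. by cofactor expansion or by noting that A is similar to its Jordan form J, which has the same characteristic polynomial as A) gives
  χ_A(x) = x^3 - 12*x^2 + 48*x - 64
which factors as (x - 4)^3. The eigenvalues (with algebraic multiplicities) are λ = 4 with multiplicity 3.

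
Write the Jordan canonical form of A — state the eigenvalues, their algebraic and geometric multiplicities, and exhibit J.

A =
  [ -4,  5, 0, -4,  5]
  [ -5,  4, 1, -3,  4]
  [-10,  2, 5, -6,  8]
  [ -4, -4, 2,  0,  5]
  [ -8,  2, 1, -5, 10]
J_3(3) ⊕ J_2(3)

The characteristic polynomial is
  det(x·I − A) = x^5 - 15*x^4 + 90*x^3 - 270*x^2 + 405*x - 243 = (x - 3)^5

Eigenvalues and multiplicities (the geometric multiplicity of λ is n − rank(A − λI), which equals the number of Jordan blocks for λ):
  λ = 3: algebraic multiplicity = 5, geometric multiplicity = 2

Determining the block sizes for each eigenvalue:
  λ = 3: with am = 5 and gm = 2, the partition is not yet determined (e.g. several partitions of 5 into 2 parts exist). Let N = A − (3)·I. Computing rank(N^1) = 3, rank(N^2) = 1, rank(N^3) = 0; the number of blocks of size ≥ j is rank(N^{j−1}) − rank(N^j), giving [2, 2, 1]. So we have 1 block(s) of size 3, 1 block(s) of size 2 → block sizes [3, 2]

Assembling the blocks gives a Jordan form
J =
  [3, 1, 0, 0, 0]
  [0, 3, 1, 0, 0]
  [0, 0, 3, 0, 0]
  [0, 0, 0, 3, 1]
  [0, 0, 0, 0, 3]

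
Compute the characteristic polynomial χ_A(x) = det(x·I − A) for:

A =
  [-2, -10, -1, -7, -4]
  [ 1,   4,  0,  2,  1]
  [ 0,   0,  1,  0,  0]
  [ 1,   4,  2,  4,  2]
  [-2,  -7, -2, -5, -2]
x^5 - 5*x^4 + 10*x^3 - 10*x^2 + 5*x - 1

Expanding det(x·I − A) (e.g. by cofactor expansion or by noting that A is similar to its Jordan form J, which has the same characteristic polynomial as A) gives
  χ_A(x) = x^5 - 5*x^4 + 10*x^3 - 10*x^2 + 5*x - 1
which factors as (x - 1)^5. The eigenvalues (with algebraic multiplicities) are λ = 1 with multiplicity 5.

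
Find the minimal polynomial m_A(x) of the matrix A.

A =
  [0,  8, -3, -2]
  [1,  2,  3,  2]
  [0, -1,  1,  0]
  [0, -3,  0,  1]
x^3 - 3*x^2 + 3*x - 1

The characteristic polynomial is χ_A(x) = (x - 1)^4, so the eigenvalues are known. The minimal polynomial is
  m_A(x) = Π_λ (x − λ)^{k_λ}
where k_λ is the size of the *largest* Jordan block for λ (equivalently, the smallest k with (A − λI)^k v = 0 for every generalised eigenvector v of λ).

  λ = 1: largest Jordan block has size 3, contributing (x − 1)^3

So m_A(x) = (x - 1)^3 = x^3 - 3*x^2 + 3*x - 1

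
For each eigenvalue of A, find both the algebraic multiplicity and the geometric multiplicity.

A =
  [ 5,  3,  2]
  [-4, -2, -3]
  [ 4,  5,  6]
λ = 3: alg = 3, geom = 1

Step 1 — factor the characteristic polynomial to read off the algebraic multiplicities:
  χ_A(x) = (x - 3)^3

Step 2 — compute geometric multiplicities via the rank-nullity identity g(λ) = n − rank(A − λI):
  rank(A − (3)·I) = 2, so dim ker(A − (3)·I) = n − 2 = 1

Summary:
  λ = 3: algebraic multiplicity = 3, geometric multiplicity = 1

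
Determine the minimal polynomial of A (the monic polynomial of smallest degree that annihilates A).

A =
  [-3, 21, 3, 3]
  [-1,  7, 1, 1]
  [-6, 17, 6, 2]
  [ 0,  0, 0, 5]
x^4 - 15*x^3 + 75*x^2 - 125*x

The characteristic polynomial is χ_A(x) = x*(x - 5)^3, so the eigenvalues are known. The minimal polynomial is
  m_A(x) = Π_λ (x − λ)^{k_λ}
where k_λ is the size of the *largest* Jordan block for λ (equivalently, the smallest k with (A − λI)^k v = 0 for every generalised eigenvector v of λ).

  λ = 0: largest Jordan block has size 1, contributing (x − 0)
  λ = 5: largest Jordan block has size 3, contributing (x − 5)^3

So m_A(x) = x*(x - 5)^3 = x^4 - 15*x^3 + 75*x^2 - 125*x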